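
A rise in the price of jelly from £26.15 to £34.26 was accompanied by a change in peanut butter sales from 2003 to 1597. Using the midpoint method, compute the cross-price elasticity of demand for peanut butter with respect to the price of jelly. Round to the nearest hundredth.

-0.84

%ΔQ_x = (1597 − 2003)/[(2003+1597)/2] = -406/1800 ≈ -0.2256.
%ΔP_y = (34.26 − 26.15)/[(26.15+34.26)/2] ≈ 0.2685.
E_xy = -0.2256/0.2685 ≈ -0.84.
E_xy < 0, so peanut butter and jelly are complements.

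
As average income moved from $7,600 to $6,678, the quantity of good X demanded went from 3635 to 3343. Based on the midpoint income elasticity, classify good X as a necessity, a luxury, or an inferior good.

necessity

%ΔQ = (3343 − 3635)/[(3635+3343)/2] = -292/3489 ≈ -0.0837.
%ΔY = (6,678 − 7,600)/[(7,600+6,678)/2] = -922/7139 ≈ -0.1291.
E_I = %ΔQ/%ΔY ≈ 0.648.
E_I ∈ (0,1): normal good (necessity).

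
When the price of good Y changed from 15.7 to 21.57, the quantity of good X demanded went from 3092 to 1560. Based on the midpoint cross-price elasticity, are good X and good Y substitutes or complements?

%ΔQ_x = (1560 − 3092)/[(3092+1560)/2] = -1532/2326 ≈ -0.6586.
%ΔP_y = (21.57 − 15.7)/[(15.7+21.57)/2] ≈ 0.3150.
E_xy = -0.6586/0.3150 ≈ -2.091.
E_xy < 0, so the goods are complements.

complements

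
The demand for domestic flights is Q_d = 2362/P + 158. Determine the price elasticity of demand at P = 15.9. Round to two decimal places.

At P = 15.9, Q_d = 306.5535.
dQ_d/dP = −2362/P² = −9.343.
Point elasticity E = (dQ_d/dP)·(P/Q_d) = -9.343 × 15.9/306.5535 ≈ -0.48.
|E| < 1, so demand is inelastic at this price.

-0.48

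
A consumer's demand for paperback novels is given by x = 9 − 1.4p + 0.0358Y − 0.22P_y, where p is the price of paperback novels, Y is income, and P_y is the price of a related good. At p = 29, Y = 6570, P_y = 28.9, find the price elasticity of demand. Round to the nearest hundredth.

Substituting, x = 9 − 1.4(29) + 0.0358(6570) − 0.22(28.9) = 9 − 40.6 + 235.206 − 6.358 = 197.248.
∂x/∂p = −1.4, so E_p = (−1.4)·(29/197.248) ≈ -0.21.
|E_p| < 1: demand is inelastic.

-0.21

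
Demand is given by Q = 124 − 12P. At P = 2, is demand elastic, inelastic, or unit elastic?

At P = 2, Q = 100.
dQ/dP = −12.
Point elasticity E = (dQ/dP)·(P/Q) = -12 × 2/100 ≈ -0.240.
|E| ≈ 0.240 < 1, so demand is inelastic.

inelastic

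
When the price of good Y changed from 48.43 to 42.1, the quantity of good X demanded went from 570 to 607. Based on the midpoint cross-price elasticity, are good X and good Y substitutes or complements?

complements

%ΔQ_x = (607 − 570)/[(570+607)/2] = 37/588.5 ≈ 0.0629.
%ΔP_y = (42.1 − 48.43)/[(48.43+42.1)/2] ≈ -0.1398.
E_xy = 0.0629/-0.1398 ≈ -0.450.
E_xy < 0, so the goods are complements.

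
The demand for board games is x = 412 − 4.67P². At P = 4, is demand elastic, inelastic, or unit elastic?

inelastic

At P = 4, x = 337.28.
dx/dP = −2·4.67·P = −37.36.
Point elasticity E = (dx/dP)·(P/x) = -37.36 × 4/337.28 ≈ -0.443.
|E| ≈ 0.443 < 1, so demand is inelastic.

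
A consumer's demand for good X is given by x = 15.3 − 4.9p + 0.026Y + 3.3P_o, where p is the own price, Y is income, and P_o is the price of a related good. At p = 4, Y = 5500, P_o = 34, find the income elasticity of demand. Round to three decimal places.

x = 15.3 − 4.9(4) + 0.026(5500) + 3.3(34) = 15.3 − 19.6 + 143 + 112.2 = 250.9.
∂x/∂Y = +0.026, so E_I = 0.026·(5500/250.9) ≈ 0.570.
E_I ∈ (0,1): normal good (necessity).

0.570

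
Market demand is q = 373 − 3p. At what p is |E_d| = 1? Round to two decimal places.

For linear demand q = a − bp, E = −bp/(a − bp). |E| = 1 ⇒ bp = a − bp ⇒ p = a/(2b).
p = 373/(2·3) ≈ 62.17.

62.17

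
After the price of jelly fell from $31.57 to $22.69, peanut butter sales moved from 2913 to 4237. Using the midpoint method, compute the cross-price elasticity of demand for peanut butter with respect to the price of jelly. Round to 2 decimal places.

-1.13

%ΔQ_x = (4237 − 2913)/[(2913+4237)/2] = 1324/3575 ≈ 0.3703.
%ΔP_y = (22.69 − 31.57)/[(31.57+22.69)/2] ≈ -0.3273.
E_xy = 0.3703/-0.3273 ≈ -1.13.
E_xy < 0, so peanut butter and jelly are complements.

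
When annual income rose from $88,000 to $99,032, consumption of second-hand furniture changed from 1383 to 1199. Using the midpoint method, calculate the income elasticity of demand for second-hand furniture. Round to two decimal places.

-1.21

%ΔQ = (1199 − 1383)/[(1383+1199)/2] = -184/1291 ≈ -0.1425.
%ΔY = (99,032 − 88,000)/[(88,000+99,032)/2] = 11032/93516 ≈ 0.1180.
E_I = %ΔQ/%ΔY ≈ -1.21.
E_I < 0: inferior good.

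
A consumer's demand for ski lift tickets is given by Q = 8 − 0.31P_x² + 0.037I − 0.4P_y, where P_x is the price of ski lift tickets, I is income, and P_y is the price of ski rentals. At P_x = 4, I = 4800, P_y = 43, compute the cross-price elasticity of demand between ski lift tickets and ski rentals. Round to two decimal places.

Q = 8 − 0.31(4)² + 0.037(4800) − 0.4(43) = 8 − 4.96 + 177.6 − 17.2 = 163.44.
∂Q/∂P_y = −0.4, so E_xy = -0.4·(43/163.44) ≈ -0.11.
E_xy < 0: the goods are complements.

-0.11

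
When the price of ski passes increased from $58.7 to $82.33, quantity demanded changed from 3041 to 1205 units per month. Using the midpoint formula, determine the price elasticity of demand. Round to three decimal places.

%Δq = (1205 − 3041)/[(3041 + 1205)/2] = -1836/2123 ≈ -0.8648.
%Δp = (82.33 − 58.7)/[(58.7 + 82.33)/2] = 23.63/70.515 ≈ 0.3351.
Arc elasticity E = %Δq/%Δp ≈ -0.8648/0.3351 ≈ -2.581.
|E| > 1: demand is elastic over this range.

-2.581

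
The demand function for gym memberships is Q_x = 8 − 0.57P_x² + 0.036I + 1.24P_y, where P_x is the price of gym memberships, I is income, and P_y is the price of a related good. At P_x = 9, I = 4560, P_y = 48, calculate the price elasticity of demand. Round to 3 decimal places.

First evaluate Q_x: 8 − 0.57(9)² + 0.036(4560) + 1.24(48) = 8 − 46.17 + 164.16 + 59.52 = 185.51.
∂Q_x/∂P_x = −2·0.57·P_x = -10.26, so E_p = -10.26·(9/185.51) ≈ -0.498.
|E_p| < 1: demand is inelastic.

-0.498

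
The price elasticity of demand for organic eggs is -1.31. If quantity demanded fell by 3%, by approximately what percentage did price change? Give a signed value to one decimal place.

%ΔQ ≈ E × %ΔP ⇒ %ΔP = %ΔQ / E = (-3%)/(-1.31) ≈ 2.3%.

2.3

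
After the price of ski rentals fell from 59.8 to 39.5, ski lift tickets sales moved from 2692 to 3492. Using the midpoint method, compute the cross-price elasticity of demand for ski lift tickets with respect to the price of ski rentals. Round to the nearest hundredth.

-0.63

%ΔQ_x = (3492 − 2692)/[(2692+3492)/2] = 800/3092 ≈ 0.2587.
%ΔP_y = (39.5 − 59.8)/[(59.8+39.5)/2] ≈ -0.4089.
E_xy = 0.2587/-0.4089 ≈ -0.63.
E_xy < 0, so ski lift tickets and ski rentals are complements.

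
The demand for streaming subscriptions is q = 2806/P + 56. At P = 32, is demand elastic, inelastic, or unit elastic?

At P = 32, q = 143.6875.
dq/dP = −2806/P² = −2.7402.
Point elasticity E = (dq/dP)·(P/q) = -2.7402 × 32/143.6875 ≈ -0.610.
|E| ≈ 0.610 < 1, so demand is inelastic.

inelastic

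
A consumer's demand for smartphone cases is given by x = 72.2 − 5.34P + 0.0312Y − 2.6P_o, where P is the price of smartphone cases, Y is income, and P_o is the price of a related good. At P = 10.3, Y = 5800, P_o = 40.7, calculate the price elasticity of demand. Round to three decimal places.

First evaluate x: 72.2 − 5.34(10.3) + 0.0312(5800) − 2.6(40.7) = 72.2 − 55.002 + 180.96 − 105.82 = 92.338.
∂x/∂P = −5.34, so E_p = (−5.34)·(10.3/92.338) ≈ -0.596.
|E_p| < 1: demand is inelastic.

-0.596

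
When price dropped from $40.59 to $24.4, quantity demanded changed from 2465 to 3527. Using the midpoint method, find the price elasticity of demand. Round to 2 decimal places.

%ΔQ = (3527 − 2465)/[(2465 + 3527)/2] = 1062/2996 ≈ 0.3545.
%ΔP = (24.4 − 40.59)/[(40.59 + 24.4)/2] = -16.19/32.495 ≈ -0.4982.
Arc elasticity E = %ΔQ/%ΔP ≈ 0.3545/-0.4982 ≈ -0.71.
|E| < 1: demand is inelastic over this range.

-0.71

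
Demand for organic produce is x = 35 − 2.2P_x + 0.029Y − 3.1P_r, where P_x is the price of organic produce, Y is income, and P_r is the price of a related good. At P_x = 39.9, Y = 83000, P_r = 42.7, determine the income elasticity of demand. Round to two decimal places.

1.08

Evaluating quantity at (P_x, Y, P_r) gives x = 35 − 2.2(39.9) + 0.029(83000) − 3.1(42.7) = 35 − 87.78 + 2407 − 132.37 = 2221.85.
∂x/∂Y = +0.029, so E_I = 0.029·(83000/2221.85) ≈ 1.08.
E_I > 1: normal good (luxury).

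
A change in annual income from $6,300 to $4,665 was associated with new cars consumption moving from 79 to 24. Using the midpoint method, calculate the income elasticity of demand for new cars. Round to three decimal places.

3.581

%ΔQ = (24 − 79)/[(79+24)/2] = -55/51.5 ≈ -1.0680.
%ΔY = (4,665 − 6,300)/[(6,300+4,665)/2] = -1635/5482.5 ≈ -0.2982.
E_I = %ΔQ/%ΔY ≈ 3.581.
E_I > 1: normal good (luxury).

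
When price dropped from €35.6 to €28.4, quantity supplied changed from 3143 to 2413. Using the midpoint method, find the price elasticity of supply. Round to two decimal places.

1.17

%ΔQ = (2413 − 3143)/[(3143 + 2413)/2] = -730/2778 ≈ -0.2628.
%Δp = (28.4 − 35.6)/[(35.6 + 28.4)/2] = -7.2/32 ≈ -0.2250.
Arc elasticity E = %ΔQ/%Δp ≈ -0.2628/-0.2250 ≈ 1.17.
|E| > 1: supply is elastic over this range.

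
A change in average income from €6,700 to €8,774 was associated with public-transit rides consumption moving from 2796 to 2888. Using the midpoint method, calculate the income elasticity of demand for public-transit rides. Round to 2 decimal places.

%ΔQ = (2888 − 2796)/[(2796+2888)/2] = 92/2842 ≈ 0.0324.
%ΔM = (8,774 − 6,700)/[(6,700+8,774)/2] = 2074/7737 ≈ 0.2681.
E_I = %ΔQ/%ΔM ≈ 0.12.
E_I ∈ (0,1): normal good (necessity).

0.12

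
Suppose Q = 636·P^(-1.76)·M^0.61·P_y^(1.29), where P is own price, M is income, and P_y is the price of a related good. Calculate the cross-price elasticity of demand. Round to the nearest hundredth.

For a Cobb–Douglas (constant-elasticity) form Q = A·P_y^α·…, the elasticity with respect to P_y equals the exponent α at every point.
Here the exponent on P_y is 1.29, so the cross-price elasticity of demand is 1.29.

1.29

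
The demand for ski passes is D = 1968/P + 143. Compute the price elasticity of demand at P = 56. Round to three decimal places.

-0.197

At P = 56, D = 178.1429.
dD/dP = −1968/P² = −0.6276.
Point elasticity E = (dD/dP)·(P/D) = -0.6276 × 56/178.1429 ≈ -0.197.
|E| < 1, so demand is inelastic at this price.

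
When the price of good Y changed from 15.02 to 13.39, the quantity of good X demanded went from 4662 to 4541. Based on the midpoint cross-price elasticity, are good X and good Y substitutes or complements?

%ΔQ_x = (4541 − 4662)/[(4662+4541)/2] = -121/4601.5 ≈ -0.0263.
%ΔP_y = (13.39 − 15.02)/[(15.02+13.39)/2] ≈ -0.1147.
E_xy = -0.0263/-0.1147 ≈ 0.229.
E_xy > 0, so the goods are substitutes.

substitutes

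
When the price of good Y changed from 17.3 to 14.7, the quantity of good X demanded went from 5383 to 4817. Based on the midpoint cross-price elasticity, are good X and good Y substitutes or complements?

substitutes

%ΔQ_x = (4817 − 5383)/[(5383+4817)/2] = -566/5100 ≈ -0.1110.
%ΔP_y = (14.7 − 17.3)/[(17.3+14.7)/2] ≈ -0.1625.
E_xy = -0.1110/-0.1625 ≈ 0.683.
E_xy > 0, so the goods are substitutes.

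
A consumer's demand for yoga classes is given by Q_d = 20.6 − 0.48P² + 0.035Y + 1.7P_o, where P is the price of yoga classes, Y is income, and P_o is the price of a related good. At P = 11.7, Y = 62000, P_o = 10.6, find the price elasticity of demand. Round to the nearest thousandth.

Q_d = 20.6 − 0.48(11.7)² + 0.035(62000) + 1.7(10.6) = 20.6 − 65.7072 + 2170 + 18.02 = 2142.9128.
∂Q_d/∂P = −2·0.48·P = -11.232, so E_p = -11.232·(11.7/2142.9128) ≈ -0.061.
|E_p| < 1: demand is inelastic.

-0.061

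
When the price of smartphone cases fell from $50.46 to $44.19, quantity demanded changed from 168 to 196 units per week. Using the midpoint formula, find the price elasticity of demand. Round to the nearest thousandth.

-1.161

%Δq = (196 − 168)/[(168 + 196)/2] = 28/182 ≈ 0.1538.
%ΔP = (44.19 − 50.46)/[(50.46 + 44.19)/2] = -6.27/47.325 ≈ -0.1325.
Arc elasticity E = %Δq/%ΔP ≈ 0.1538/-0.1325 ≈ -1.161.
|E| > 1: demand is elastic over this range.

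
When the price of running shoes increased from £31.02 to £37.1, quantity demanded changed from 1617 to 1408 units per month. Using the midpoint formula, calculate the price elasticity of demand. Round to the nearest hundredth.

%Δq = (1408 − 1617)/[(1617 + 1408)/2] = -209/1512.5 ≈ -0.1382.
%Δp = (37.1 − 31.02)/[(31.02 + 37.1)/2] = 6.08/34.06 ≈ 0.1785.
Arc elasticity E = %Δq/%Δp ≈ -0.1382/0.1785 ≈ -0.77.
|E| < 1: demand is inelastic over this range.

-0.77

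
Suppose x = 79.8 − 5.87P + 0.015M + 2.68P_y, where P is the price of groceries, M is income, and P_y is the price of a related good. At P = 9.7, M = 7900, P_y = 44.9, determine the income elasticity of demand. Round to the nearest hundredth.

0.45

First evaluate x: 79.8 − 5.87(9.7) + 0.015(7900) + 2.68(44.9) = 79.8 − 56.939 + 118.5 + 120.332 = 261.693.
∂x/∂M = +0.015, so E_I = 0.015·(7900/261.693) ≈ 0.45.
E_I ∈ (0,1): normal good (necessity).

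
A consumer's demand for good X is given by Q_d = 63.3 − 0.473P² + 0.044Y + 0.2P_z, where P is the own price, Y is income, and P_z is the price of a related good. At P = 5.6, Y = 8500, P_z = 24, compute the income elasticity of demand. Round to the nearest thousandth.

Substituting, Q_d = 63.3 − 0.473(5.6)² + 0.044(8500) + 0.2(24) = 63.3 − 14.8333 + 374 + 4.8 = 427.2667.
∂Q_d/∂Y = +0.044, so E_I = 0.044·(8500/427.2667) ≈ 0.875.
E_I ∈ (0,1): normal good (necessity).

0.875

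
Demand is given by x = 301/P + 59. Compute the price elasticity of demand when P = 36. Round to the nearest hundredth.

-0.12

At P = 36, x = 67.3611.
dx/dP = −301/P² = −0.2323.
Point elasticity E = (dx/dP)·(P/x) = -0.2323 × 36/67.3611 ≈ -0.12.
|E| < 1, so demand is inelastic at this price.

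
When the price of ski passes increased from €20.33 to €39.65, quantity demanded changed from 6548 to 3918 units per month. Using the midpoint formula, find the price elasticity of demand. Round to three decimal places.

-0.780

%ΔQ = (3918 − 6548)/[(6548 + 3918)/2] = -2630/5233 ≈ -0.5026.
%ΔP = (39.65 − 20.33)/[(20.33 + 39.65)/2] = 19.32/29.99 ≈ 0.6442.
Arc elasticity E = %ΔQ/%ΔP ≈ -0.5026/0.6442 ≈ -0.780.
|E| < 1: demand is inelastic over this range.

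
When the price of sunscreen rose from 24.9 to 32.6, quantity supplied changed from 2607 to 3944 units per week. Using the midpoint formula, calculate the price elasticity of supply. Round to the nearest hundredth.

1.52

%Δq = (3944 − 2607)/[(2607 + 3944)/2] = 1337/3275.5 ≈ 0.4082.
%Δp = (32.6 − 24.9)/[(24.9 + 32.6)/2] = 7.7/28.75 ≈ 0.2678.
Arc elasticity E = %Δq/%Δp ≈ 0.4082/0.2678 ≈ 1.52.
|E| > 1: supply is elastic over this range.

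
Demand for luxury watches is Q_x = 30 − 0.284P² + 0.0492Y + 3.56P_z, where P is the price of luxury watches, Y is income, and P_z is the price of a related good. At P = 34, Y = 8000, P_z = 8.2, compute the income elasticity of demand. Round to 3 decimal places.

Q_x = 30 − 0.284(34)² + 0.0492(8000) + 3.56(8.2) = 30 − 328.304 + 393.6 + 29.192 = 124.488.
∂Q_x/∂Y = +0.0492, so E_I = 0.0492·(8000/124.488) ≈ 3.162.
E_I > 1: normal good (luxury).

3.162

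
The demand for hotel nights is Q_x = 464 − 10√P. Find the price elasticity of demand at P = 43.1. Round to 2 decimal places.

-0.08

At P = 43.1, Q_x = 398.3494.
dQ_x/dP = −10/(2√P) = −10/(2·6.5651).
Point elasticity E = (dQ_x/dP)·(P/Q_x) = -0.7616 × 43.1/398.3494 ≈ -0.08.
|E| < 1, so demand is inelastic at this price.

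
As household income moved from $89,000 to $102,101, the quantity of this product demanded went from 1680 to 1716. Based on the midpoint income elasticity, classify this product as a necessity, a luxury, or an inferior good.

%ΔQ = (1716 − 1680)/[(1680+1716)/2] = 36/1698 ≈ 0.0212.
%ΔI = (102,101 − 89,000)/[(89,000+102,101)/2] = 13101/95550.5 ≈ 0.1371.
E_I = %ΔQ/%ΔI ≈ 0.155.
E_I ∈ (0,1): normal good (necessity).

necessity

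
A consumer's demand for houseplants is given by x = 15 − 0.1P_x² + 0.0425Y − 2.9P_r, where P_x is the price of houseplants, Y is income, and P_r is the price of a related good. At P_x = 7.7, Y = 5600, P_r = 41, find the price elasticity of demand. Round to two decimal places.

Substituting, x = 15 − 0.1(7.7)² + 0.0425(5600) − 2.9(41) = 15 − 5.929 + 238 − 118.9 = 128.171.
∂x/∂P_x = −2·0.1·P_x = -1.54, so E_p = -1.54·(7.7/128.171) ≈ -0.09.
|E_p| < 1: demand is inelastic.

-0.09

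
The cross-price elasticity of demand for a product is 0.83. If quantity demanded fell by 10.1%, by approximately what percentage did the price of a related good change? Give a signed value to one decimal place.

-12.2

%ΔQ ≈ E × %ΔP_y ⇒ %ΔP_y = %ΔQ / E = (-10.1%)/(0.83) ≈ -12.2%.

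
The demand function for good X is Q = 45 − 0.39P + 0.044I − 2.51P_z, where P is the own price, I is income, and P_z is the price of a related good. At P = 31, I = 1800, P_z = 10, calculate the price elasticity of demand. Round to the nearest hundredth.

First evaluate Q: 45 − 0.39(31) + 0.044(1800) − 2.51(10) = 45 − 12.09 + 79.2 − 25.1 = 87.01.
∂Q/∂P = −0.39, so E_p = (−0.39)·(31/87.01) ≈ -0.14.
|E_p| < 1: demand is inelastic.

-0.14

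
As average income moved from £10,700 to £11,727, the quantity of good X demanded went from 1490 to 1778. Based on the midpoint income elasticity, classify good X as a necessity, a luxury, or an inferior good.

luxury

%ΔQ = (1778 − 1490)/[(1490+1778)/2] = 288/1634 ≈ 0.1763.
%ΔI = (11,727 − 10,700)/[(10,700+11,727)/2] = 1027/11213.5 ≈ 0.0916.
E_I = %ΔQ/%ΔI ≈ 1.924.
E_I > 1: normal good (luxury).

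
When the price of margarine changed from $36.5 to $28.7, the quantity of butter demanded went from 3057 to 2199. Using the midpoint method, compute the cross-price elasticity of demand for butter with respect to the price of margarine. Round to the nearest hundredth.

1.36

%ΔQ_x = (2199 − 3057)/[(3057+2199)/2] = -858/2628 ≈ -0.3265.
%ΔP_y = (28.7 − 36.5)/[(36.5+28.7)/2] ≈ -0.2393.
E_xy = -0.3265/-0.2393 ≈ 1.36.
E_xy > 0, so butter and margarine are substitutes.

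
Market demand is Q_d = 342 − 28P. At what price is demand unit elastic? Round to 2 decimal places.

For linear demand Q_d = a − bP, E = −bP/(a − bP). |E| = 1 ⇒ bP = a − bP ⇒ P = a/(2b).
P = 342/(2·28) ≈ 6.11.

6.11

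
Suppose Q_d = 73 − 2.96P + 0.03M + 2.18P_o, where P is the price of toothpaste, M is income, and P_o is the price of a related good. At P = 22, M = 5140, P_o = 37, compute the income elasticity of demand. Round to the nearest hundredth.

0.64

Evaluating quantity at (P, M, P_o) gives Q_d = 73 − 2.96(22) + 0.03(5140) + 2.18(37) = 73 − 65.12 + 154.2 + 80.66 = 242.74.
∂Q_d/∂M = +0.03, so E_I = 0.03·(5140/242.74) ≈ 0.64.
E_I ∈ (0,1): normal good (necessity).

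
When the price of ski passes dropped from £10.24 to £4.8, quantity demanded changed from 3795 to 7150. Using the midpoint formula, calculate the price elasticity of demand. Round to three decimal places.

%ΔQ = (7150 − 3795)/[(3795 + 7150)/2] = 3355/5472.5 ≈ 0.6131.
%ΔP = (4.8 − 10.24)/[(10.24 + 4.8)/2] = -5.44/7.52 ≈ -0.7234.
Arc elasticity E = %ΔQ/%ΔP ≈ 0.6131/-0.7234 ≈ -0.847.
|E| < 1: demand is inelastic over this range.

-0.847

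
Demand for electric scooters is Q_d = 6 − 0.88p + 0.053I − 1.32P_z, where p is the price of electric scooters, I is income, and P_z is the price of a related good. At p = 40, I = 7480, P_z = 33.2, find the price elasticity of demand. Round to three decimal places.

-0.109

First evaluate Q_d: 6 − 0.88(40) + 0.053(7480) − 1.32(33.2) = 6 − 35.2 + 396.44 − 43.824 = 323.416.
∂Q_d/∂p = −0.88, so E_p = (−0.88)·(40/323.416) ≈ -0.109.
|E_p| < 1: demand is inelastic.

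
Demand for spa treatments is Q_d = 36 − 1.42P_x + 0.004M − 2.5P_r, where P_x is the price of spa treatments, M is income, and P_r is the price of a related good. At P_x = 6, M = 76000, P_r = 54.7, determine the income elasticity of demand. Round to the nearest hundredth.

1.56

Substituting, Q_d = 36 − 1.42(6) + 0.004(76000) − 2.5(54.7) = 36 − 8.52 + 304 − 136.75 = 194.73.
∂Q_d/∂M = +0.004, so E_I = 0.004·(76000/194.73) ≈ 1.56.
E_I > 1: normal good (luxury).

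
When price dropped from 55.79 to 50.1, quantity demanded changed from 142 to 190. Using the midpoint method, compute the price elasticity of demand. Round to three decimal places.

%ΔQ = (190 − 142)/[(142 + 190)/2] = 48/166 ≈ 0.2892.
%ΔP = (50.1 − 55.79)/[(55.79 + 50.1)/2] = -5.69/52.945 ≈ -0.1075.
Arc elasticity E = %ΔQ/%ΔP ≈ 0.2892/-0.1075 ≈ -2.691.
|E| > 1: demand is elastic over this range.

-2.691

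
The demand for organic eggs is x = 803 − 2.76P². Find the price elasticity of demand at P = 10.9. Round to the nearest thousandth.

At P = 10.9, x = 475.0844.
dx/dP = −2·2.76·P = −60.168.
Point elasticity E = (dx/dP)·(P/x) = -60.168 × 10.9/475.0844 ≈ -1.380.
|E| > 1, so demand is elastic at this price.

-1.380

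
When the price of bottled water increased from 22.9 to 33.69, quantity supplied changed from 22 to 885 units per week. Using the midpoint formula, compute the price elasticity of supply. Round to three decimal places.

4.990

%Δq = (885 − 22)/[(22 + 885)/2] = 863/453.5 ≈ 1.9030.
%ΔP = (33.69 − 22.9)/[(22.9 + 33.69)/2] = 10.79/28.295 ≈ 0.3813.
Arc elasticity E = %Δq/%ΔP ≈ 1.9030/0.3813 ≈ 4.990.
|E| > 1: supply is elastic over this range.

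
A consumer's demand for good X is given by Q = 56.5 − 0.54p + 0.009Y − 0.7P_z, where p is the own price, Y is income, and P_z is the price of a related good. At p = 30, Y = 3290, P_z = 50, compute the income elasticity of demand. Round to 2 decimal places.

0.85

Q = 56.5 − 0.54(30) + 0.009(3290) − 0.7(50) = 56.5 − 16.2 + 29.61 − 35 = 34.91.
∂Q/∂Y = +0.009, so E_I = 0.009·(3290/34.91) ≈ 0.85.
E_I ∈ (0,1): normal good (necessity).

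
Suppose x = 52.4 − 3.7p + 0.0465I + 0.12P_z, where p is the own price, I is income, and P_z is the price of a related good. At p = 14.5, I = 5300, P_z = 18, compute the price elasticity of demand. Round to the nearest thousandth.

Evaluating quantity at (p, I, P_z) gives x = 52.4 − 3.7(14.5) + 0.0465(5300) + 0.12(18) = 52.4 − 53.65 + 246.45 + 2.16 = 247.36.
∂x/∂p = −3.7, so E_p = (−3.7)·(14.5/247.36) ≈ -0.217.
|E_p| < 1: demand is inelastic.

-0.217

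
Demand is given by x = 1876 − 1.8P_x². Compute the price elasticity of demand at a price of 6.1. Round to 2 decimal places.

At P_x = 6.1, x = 1809.022.
dx/dP_x = −2·1.8·P_x = −21.96.
Point elasticity E = (dx/dP_x)·(P_x/x) = -21.96 × 6.1/1809.022 ≈ -0.07.
|E| < 1, so demand is inelastic at this price.

-0.07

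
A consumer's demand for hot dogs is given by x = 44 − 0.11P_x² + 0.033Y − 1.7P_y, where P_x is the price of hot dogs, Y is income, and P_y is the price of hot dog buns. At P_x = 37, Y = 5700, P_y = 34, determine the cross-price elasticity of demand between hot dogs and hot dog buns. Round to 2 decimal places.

Evaluating quantity at (P_x, Y, P_y) gives x = 44 − 0.11(37)² + 0.033(5700) − 1.7(34) = 44 − 150.59 + 188.1 − 57.8 = 23.71.
∂x/∂P_y = −1.7, so E_xy = -1.7·(34/23.71) ≈ -2.44.
E_xy < 0: the goods are complements.

-2.44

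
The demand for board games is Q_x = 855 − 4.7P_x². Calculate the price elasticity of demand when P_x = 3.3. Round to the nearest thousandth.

At P_x = 3.3, Q_x = 803.817.
dQ_x/dP_x = −2·4.7·P_x = −31.02.
Point elasticity E = (dQ_x/dP_x)·(P_x/Q_x) = -31.02 × 3.3/803.817 ≈ -0.127.
|E| < 1, so demand is inelastic at this price.

-0.127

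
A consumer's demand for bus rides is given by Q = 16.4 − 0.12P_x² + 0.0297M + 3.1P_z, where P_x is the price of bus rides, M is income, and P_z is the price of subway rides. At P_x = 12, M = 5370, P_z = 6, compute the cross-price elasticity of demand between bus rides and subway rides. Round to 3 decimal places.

Evaluating quantity at (P_x, M, P_z) gives Q = 16.4 − 0.12(12)² + 0.0297(5370) + 3.1(6) = 16.4 − 17.28 + 159.489 + 18.6 = 177.209.
∂Q/∂P_z = +3.1, so E_xy = 3.1·(6/177.209) ≈ 0.105.
E_xy > 0: the goods are substitutes.

0.105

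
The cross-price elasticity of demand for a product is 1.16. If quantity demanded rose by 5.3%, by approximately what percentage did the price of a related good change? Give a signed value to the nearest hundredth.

4.57

%ΔQ ≈ E × %ΔP_y ⇒ %ΔP_y = %ΔQ / E = (5.3%)/(1.16) ≈ 4.57%.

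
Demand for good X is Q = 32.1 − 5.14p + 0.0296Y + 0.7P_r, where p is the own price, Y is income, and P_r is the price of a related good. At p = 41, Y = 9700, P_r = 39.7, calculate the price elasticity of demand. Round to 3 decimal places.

-1.546

Q = 32.1 − 5.14(41) + 0.0296(9700) + 0.7(39.7) = 32.1 − 210.74 + 287.12 + 27.79 = 136.27.
∂Q/∂p = −5.14, so E_p = (−5.14)·(41/136.27) ≈ -1.546.
|E_p| > 1: demand is elastic.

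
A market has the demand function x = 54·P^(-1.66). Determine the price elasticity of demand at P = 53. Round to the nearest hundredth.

For a Cobb–Douglas (constant-elasticity) form x = A·P^α·…, the elasticity with respect to P equals the exponent α at every point.
Here the exponent on P is -1.66, so the price elasticity of demand is -1.66.

-1.66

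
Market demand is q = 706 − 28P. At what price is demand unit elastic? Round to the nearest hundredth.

For linear demand q = a − bP, E = −bP/(a − bP). |E| = 1 ⇒ bP = a − bP ⇒ P = a/(2b).
P = 706/(2·28) ≈ 12.61.

12.61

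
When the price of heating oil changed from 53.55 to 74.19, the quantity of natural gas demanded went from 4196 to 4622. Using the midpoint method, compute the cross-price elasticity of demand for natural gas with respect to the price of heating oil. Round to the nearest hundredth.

%ΔQ_x = (4622 − 4196)/[(4196+4622)/2] = 426/4409 ≈ 0.0966.
%ΔP_y = (74.19 − 53.55)/[(53.55+74.19)/2] ≈ 0.3232.
E_xy = 0.0966/0.3232 ≈ 0.30.
E_xy > 0, so natural gas and heating oil are substitutes.

0.30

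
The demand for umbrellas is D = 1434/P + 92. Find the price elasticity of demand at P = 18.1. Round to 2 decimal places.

At P = 18.1, D = 171.2265.
dD/dP = −1434/P² = −4.3772.
Point elasticity E = (dD/dP)·(P/D) = -4.3772 × 18.1/171.2265 ≈ -0.46.
|E| < 1, so demand is inelastic at this price.

-0.46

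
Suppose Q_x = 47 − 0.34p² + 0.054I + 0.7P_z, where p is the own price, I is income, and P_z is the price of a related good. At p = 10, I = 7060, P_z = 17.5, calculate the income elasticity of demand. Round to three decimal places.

First evaluate Q_x: 47 − 0.34(10)² + 0.054(7060) + 0.7(17.5) = 47 − 34 + 381.24 + 12.25 = 406.49.
∂Q_x/∂I = +0.054, so E_I = 0.054·(7060/406.49) ≈ 0.938.
E_I ∈ (0,1): normal good (necessity).

0.938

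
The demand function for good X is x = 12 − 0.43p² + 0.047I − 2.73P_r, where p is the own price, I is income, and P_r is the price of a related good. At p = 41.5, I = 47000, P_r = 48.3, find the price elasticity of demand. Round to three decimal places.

-1.098

x = 12 − 0.43(41.5)² + 0.047(47000) − 2.73(48.3) = 12 − 740.5675 + 2209 − 131.859 = 1348.5735.
∂x/∂p = −2·0.43·p = -35.69, so E_p = -35.69·(41.5/1348.5735) ≈ -1.098.
|E_p| > 1: demand is elastic.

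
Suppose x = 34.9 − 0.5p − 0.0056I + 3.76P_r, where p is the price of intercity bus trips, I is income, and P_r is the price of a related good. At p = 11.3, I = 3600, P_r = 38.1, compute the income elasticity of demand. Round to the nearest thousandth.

-0.132

Substituting, x = 34.9 − 0.5(11.3) − 0.0056(3600) + 3.76(38.1) = 34.9 − 5.65 − 20.16 + 143.256 = 152.346.
∂x/∂I = −0.0056, so E_I = -0.0056·(3600/152.346) ≈ -0.132.
E_I < 0: inferior good.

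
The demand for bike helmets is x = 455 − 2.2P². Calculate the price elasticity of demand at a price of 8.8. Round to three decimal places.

-1.197

At P = 8.8, x = 284.632.
dx/dP = −2·2.2·P = −38.72.
Point elasticity E = (dx/dP)·(P/x) = -38.72 × 8.8/284.632 ≈ -1.197.
|E| > 1, so demand is elastic at this price.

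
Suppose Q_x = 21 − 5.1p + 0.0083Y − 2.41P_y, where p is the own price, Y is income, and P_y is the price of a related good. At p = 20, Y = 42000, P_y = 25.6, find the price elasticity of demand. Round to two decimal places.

-0.50

Substituting, Q_x = 21 − 5.1(20) + 0.0083(42000) − 2.41(25.6) = 21 − 102 + 348.6 − 61.696 = 205.904.
∂Q_x/∂p = −5.1, so E_p = (−5.1)·(20/205.904) ≈ -0.50.
|E_p| < 1: demand is inelastic.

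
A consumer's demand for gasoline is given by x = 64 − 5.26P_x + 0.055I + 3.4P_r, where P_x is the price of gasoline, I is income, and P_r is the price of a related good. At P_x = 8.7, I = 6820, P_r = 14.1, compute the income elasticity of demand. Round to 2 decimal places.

First evaluate x: 64 − 5.26(8.7) + 0.055(6820) + 3.4(14.1) = 64 − 45.762 + 375.1 + 47.94 = 441.278.
∂x/∂I = +0.055, so E_I = 0.055·(6820/441.278) ≈ 0.85.
E_I ∈ (0,1): normal good (necessity).

0.85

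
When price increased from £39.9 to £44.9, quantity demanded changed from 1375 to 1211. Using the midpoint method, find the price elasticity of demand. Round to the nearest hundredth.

-1.08

%Δq = (1211 − 1375)/[(1375 + 1211)/2] = -164/1293 ≈ -0.1268.
%Δp = (44.9 − 39.9)/[(39.9 + 44.9)/2] = 5/42.4 ≈ 0.1179.
Arc elasticity E = %Δq/%Δp ≈ -0.1268/0.1179 ≈ -1.08.
|E| > 1: demand is elastic over this range.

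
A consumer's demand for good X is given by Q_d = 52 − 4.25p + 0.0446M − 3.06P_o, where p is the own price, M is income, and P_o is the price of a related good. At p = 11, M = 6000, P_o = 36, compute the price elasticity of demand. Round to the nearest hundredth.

First evaluate Q_d: 52 − 4.25(11) + 0.0446(6000) − 3.06(36) = 52 − 46.75 + 267.6 − 110.16 = 162.69.
∂Q_d/∂p = −4.25, so E_p = (−4.25)·(11/162.69) ≈ -0.29.
|E_p| < 1: demand is inelastic.

-0.29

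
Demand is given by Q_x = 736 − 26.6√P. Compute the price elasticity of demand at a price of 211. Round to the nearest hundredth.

-0.55

At P = 211, Q_x = 349.6127.
dQ_x/dP = −26.6/(2√P) = −26.6/(2·14.5258).
Point elasticity E = (dQ_x/dP)·(P/Q_x) = -0.9156 × 211/349.6127 ≈ -0.55.
|E| < 1, so demand is inelastic at this price.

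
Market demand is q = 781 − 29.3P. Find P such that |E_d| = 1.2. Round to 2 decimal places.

14.54

Set −bP/(a − bP) = −1.2 ⇒ bP = 1.2(a − bP) ⇒ bP(1+1.2) = 1.2·a.
P = 1.2·781/(29.3·2.2) ≈ 14.54.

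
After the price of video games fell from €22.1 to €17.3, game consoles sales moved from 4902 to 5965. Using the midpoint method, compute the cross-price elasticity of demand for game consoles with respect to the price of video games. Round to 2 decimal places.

-0.80

%ΔQ_x = (5965 − 4902)/[(4902+5965)/2] = 1063/5433.5 ≈ 0.1956.
%ΔP_y = (17.3 − 22.1)/[(22.1+17.3)/2] ≈ -0.2437.
E_xy = 0.1956/-0.2437 ≈ -0.80.
E_xy < 0, so game consoles and video games are complements.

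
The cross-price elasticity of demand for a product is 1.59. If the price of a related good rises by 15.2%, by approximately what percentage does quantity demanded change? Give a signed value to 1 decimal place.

24.2

%ΔQ ≈ E × %ΔP_y = (1.59) × (15.2%) ≈ 24.2%.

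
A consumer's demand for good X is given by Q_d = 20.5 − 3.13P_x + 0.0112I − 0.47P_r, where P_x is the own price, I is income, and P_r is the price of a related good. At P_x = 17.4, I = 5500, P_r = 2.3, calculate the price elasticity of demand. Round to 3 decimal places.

-2.051

Substituting, Q_d = 20.5 − 3.13(17.4) + 0.0112(5500) − 0.47(2.3) = 20.5 − 54.462 + 61.6 − 1.081 = 26.557.
∂Q_d/∂P_x = −3.13, so E_p = (−3.13)·(17.4/26.557) ≈ -2.051.
|E_p| > 1: demand is elastic.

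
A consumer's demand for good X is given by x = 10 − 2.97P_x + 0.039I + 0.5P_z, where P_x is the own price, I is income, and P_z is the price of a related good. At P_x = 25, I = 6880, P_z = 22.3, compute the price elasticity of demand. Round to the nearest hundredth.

-0.34

x = 10 − 2.97(25) + 0.039(6880) + 0.5(22.3) = 10 − 74.25 + 268.32 + 11.15 = 215.22.
∂x/∂P_x = −2.97, so E_p = (−2.97)·(25/215.22) ≈ -0.34.
|E_p| < 1: demand is inelastic.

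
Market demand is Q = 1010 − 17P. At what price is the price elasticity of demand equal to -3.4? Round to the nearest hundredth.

45.91

Set −bP/(a − bP) = −3.4 ⇒ bP = 3.4(a − bP) ⇒ bP(1+3.4) = 3.4·a.
P = 3.4·1010/(17·4.4) ≈ 45.91.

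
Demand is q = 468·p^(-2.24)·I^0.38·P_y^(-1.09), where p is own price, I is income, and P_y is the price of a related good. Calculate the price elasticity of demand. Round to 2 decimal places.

For a Cobb–Douglas (constant-elasticity) form q = A·p^α·…, the elasticity with respect to p equals the exponent α at every point.
Here the exponent on p is -2.24, so the price elasticity of demand is -2.24.

-2.24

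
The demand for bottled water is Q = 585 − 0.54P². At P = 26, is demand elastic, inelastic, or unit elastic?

At P = 26, Q = 219.96.
dQ/dP = −2·0.54·P = −28.08.
Point elasticity E = (dQ/dP)·(P/Q) = -28.08 × 26/219.96 ≈ -3.319.
|E| ≈ 3.319 > 1, so demand is elastic.

elastic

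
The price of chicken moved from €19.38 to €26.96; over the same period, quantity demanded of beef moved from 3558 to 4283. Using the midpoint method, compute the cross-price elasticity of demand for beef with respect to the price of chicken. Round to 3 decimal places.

%ΔQ_x = (4283 − 3558)/[(3558+4283)/2] = 725/3920.5 ≈ 0.1849.
%ΔP_y = (26.96 − 19.38)/[(19.38+26.96)/2] ≈ 0.3271.
E_xy = 0.1849/0.3271 ≈ 0.565.
E_xy > 0, so beef and chicken are substitutes.

0.565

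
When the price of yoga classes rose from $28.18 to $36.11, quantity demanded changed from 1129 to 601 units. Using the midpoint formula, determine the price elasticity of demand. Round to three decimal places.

-2.474

%ΔQ = (601 − 1129)/[(1129 + 601)/2] = -528/865 ≈ -0.6104.
%Δp = (36.11 − 28.18)/[(28.18 + 36.11)/2] = 7.93/32.145 ≈ 0.2467.
Arc elasticity E = %ΔQ/%Δp ≈ -0.6104/0.2467 ≈ -2.474.
|E| > 1: demand is elastic over this range.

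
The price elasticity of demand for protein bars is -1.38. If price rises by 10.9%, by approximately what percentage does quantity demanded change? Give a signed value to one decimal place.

%ΔQ ≈ E × %ΔP = (-1.38) × (10.9%) ≈ -15.0%.

-15.0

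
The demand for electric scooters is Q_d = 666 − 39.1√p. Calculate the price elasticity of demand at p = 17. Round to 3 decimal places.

At p = 17, Q_d = 504.7866.
dQ_d/dp = −39.1/(2√p) = −39.1/(2·4.1231).
Point elasticity E = (dQ_d/dp)·(p/Q_d) = -4.7416 × 17/504.7866 ≈ -0.160.
|E| < 1, so demand is inelastic at this price.

-0.160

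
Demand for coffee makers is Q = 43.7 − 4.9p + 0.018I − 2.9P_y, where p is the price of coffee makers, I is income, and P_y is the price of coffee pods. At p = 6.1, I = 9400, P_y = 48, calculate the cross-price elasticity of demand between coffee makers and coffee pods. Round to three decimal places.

First evaluate Q: 43.7 − 4.9(6.1) + 0.018(9400) − 2.9(48) = 43.7 − 29.89 + 169.2 − 139.2 = 43.81.
∂Q/∂P_y = −2.9, so E_xy = -2.9·(48/43.81) ≈ -3.177.
E_xy < 0: the goods are complements.

-3.177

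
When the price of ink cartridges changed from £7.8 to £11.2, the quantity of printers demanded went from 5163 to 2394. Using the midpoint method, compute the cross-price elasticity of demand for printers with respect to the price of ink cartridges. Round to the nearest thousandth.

-2.048

%ΔQ_x = (2394 − 5163)/[(5163+2394)/2] = -2769/3778.5 ≈ -0.7328.
%ΔP_y = (11.2 − 7.8)/[(7.8+11.2)/2] ≈ 0.3579.
E_xy = -0.7328/0.3579 ≈ -2.048.
E_xy < 0, so printers and ink cartridges are complements.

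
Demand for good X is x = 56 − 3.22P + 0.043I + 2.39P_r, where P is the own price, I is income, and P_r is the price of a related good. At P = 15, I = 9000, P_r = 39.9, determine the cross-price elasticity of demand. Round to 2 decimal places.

Evaluating quantity at (P, I, P_r) gives x = 56 − 3.22(15) + 0.043(9000) + 2.39(39.9) = 56 − 48.3 + 387 + 95.361 = 490.061.
∂x/∂P_r = +2.39, so E_xy = 2.39·(39.9/490.061) ≈ 0.19.
E_xy > 0: the goods are substitutes.

0.19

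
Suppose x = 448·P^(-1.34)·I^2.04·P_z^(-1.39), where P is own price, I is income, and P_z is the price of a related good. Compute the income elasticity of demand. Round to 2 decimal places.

2.04

For a Cobb–Douglas (constant-elasticity) form x = A·I^α·…, the elasticity with respect to I equals the exponent α at every point.
Here the exponent on I is 2.04, so the income elasticity of demand is 2.04.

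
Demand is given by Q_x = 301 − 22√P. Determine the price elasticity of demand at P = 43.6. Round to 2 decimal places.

At P = 43.6, Q_x = 155.7333.
dQ_x/dP = −22/(2√P) = −22/(2·6.603).
Point elasticity E = (dQ_x/dP)·(P/Q_x) = -1.6659 × 43.6/155.7333 ≈ -0.47.
|E| < 1, so demand is inelastic at this price.

-0.47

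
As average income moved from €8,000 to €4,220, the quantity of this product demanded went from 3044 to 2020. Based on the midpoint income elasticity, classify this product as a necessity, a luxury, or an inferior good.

%ΔQ = (2020 − 3044)/[(3044+2020)/2] = -1024/2532 ≈ -0.4044.
%ΔY = (4,220 − 8,000)/[(8,000+4,220)/2] = -3780/6110 ≈ -0.6187.
E_I = %ΔQ/%ΔY ≈ 0.654.
E_I ∈ (0,1): normal good (necessity).

necessity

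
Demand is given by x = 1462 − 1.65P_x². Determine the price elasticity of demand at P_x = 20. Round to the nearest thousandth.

At P_x = 20, x = 802.
dx/dP_x = −2·1.65·P_x = −66.
Point elasticity E = (dx/dP_x)·(P_x/x) = -66 × 20/802 ≈ -1.646.
|E| > 1, so demand is elastic at this price.

-1.646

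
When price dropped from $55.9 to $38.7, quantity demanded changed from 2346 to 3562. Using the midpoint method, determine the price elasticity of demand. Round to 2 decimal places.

%ΔQ = (3562 − 2346)/[(2346 + 3562)/2] = 1216/2954 ≈ 0.4116.
%ΔP = (38.7 − 55.9)/[(55.9 + 38.7)/2] = -17.2/47.3 ≈ -0.3636.
Arc elasticity E = %ΔQ/%ΔP ≈ 0.4116/-0.3636 ≈ -1.13.
|E| > 1: demand is elastic over this range.

-1.13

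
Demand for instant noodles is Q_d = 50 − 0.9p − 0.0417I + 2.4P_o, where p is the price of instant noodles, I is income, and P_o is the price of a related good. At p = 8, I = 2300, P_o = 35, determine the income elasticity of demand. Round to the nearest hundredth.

At the given point, Q_d = 50 − 0.9(8) − 0.0417(2300) + 2.4(35) = 50 − 7.2 − 95.91 + 84 = 30.89.
∂Q_d/∂I = −0.0417, so E_I = -0.0417·(2300/30.89) ≈ -3.10.
E_I < 0: inferior good.

-3.10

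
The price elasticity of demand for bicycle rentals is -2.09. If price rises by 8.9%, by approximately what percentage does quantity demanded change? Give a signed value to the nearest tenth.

-18.6

%ΔQ ≈ E × %ΔP = (-2.09) × (8.9%) ≈ -18.6%.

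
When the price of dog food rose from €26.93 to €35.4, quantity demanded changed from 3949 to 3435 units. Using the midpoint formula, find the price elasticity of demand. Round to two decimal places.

%ΔQ = (3435 − 3949)/[(3949 + 3435)/2] = -514/3692 ≈ -0.1392.
%Δp = (35.4 − 26.93)/[(26.93 + 35.4)/2] = 8.47/31.165 ≈ 0.2718.
Arc elasticity E = %ΔQ/%Δp ≈ -0.1392/0.2718 ≈ -0.51.
|E| < 1: demand is inelastic over this range.

-0.51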